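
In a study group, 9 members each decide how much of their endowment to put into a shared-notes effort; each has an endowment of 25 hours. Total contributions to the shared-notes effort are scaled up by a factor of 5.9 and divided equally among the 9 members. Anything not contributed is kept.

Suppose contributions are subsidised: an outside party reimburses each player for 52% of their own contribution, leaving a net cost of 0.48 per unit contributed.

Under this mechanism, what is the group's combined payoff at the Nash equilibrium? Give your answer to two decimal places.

1444.50 hours

With the mechanism, a contributed unit returns (5.9/9) / 0.48 = 1.3657 per unit of net cost to the contributor — now above 1 — so contributing fully is weakly dominant for every player.
At the Nash equilibrium everyone contributes 25. Group total payoff = 9 × (25 × 0.52 + 5.9 × 25) = 1444.50.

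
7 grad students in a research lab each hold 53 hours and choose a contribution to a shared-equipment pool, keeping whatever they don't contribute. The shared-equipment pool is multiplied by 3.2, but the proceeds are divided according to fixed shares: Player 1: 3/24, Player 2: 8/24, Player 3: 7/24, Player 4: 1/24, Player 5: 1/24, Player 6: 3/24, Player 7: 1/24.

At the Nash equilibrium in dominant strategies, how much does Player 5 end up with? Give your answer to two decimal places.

Player j's private return per contributed unit is 3.2 × (j's share). Contributing is weakly dominant for j when that share is at least 1/3.2 = 0.3125, and contributing 0 is dominant otherwise.
Player 2 alone (share 8/24) is above the threshold, contributing 53; the remaining 6 contribute 0. Total contributed: 53.
Player 5 keeps 53 and receives 3.2 × 53 × 1/24 = 7.07 from the shared-equipment pool, for a payoff of 60.07.

60.07 hours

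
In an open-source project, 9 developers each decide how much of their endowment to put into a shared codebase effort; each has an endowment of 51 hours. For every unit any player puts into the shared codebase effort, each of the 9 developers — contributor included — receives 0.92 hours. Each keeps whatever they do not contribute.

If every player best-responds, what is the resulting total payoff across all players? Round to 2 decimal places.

459.00 hours

The private return per contributed unit is 0.92 < 1, so contributing 0 is dominant for every player. At the Nash equilibrium everyone keeps their 51, and the group total is 9 × 51 = 459.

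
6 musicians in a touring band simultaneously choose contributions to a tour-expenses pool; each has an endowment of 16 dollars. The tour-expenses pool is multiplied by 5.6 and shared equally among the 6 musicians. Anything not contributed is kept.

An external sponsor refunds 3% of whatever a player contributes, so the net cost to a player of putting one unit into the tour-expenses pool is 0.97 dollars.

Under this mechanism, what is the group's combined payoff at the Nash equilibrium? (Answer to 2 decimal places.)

96.00 dollars

Even with the mechanism, each unit contributed returns only (5.6/6) / 0.97 = 0.9622 per unit of net cost, so contributing nothing is still dominant.
At the Nash equilibrium no one contributes; group total payoff = 6 × 16 = 96.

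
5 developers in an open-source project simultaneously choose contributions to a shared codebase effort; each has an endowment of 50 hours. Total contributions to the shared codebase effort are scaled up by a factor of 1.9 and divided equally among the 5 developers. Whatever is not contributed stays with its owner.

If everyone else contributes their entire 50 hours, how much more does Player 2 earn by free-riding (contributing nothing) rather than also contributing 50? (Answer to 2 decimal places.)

31.00 hours

Switching from a contribution of 50 to 0 lets Player 2 keep an extra 50 hours, but lowers the shared codebase effort by 50, which costs Player 2 their own share of that drop: 1.9/5 × 50 = 19.00.
Net gain = 50 − 19.00 = 31.00. The private return per contributed unit (0.3800) is below 1, so free-riding is indeed the best response regardless of what the others do.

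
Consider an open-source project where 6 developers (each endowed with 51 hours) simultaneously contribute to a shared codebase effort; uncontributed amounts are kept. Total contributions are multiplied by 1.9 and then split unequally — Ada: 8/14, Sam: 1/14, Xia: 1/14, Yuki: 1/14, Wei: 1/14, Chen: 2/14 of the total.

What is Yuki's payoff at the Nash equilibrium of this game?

Player j's private return per contributed unit is 1.9 × (j's share). Contributing is weakly dominant for j when that share is at least 1/1.9 = 0.5263, and contributing 0 is dominant otherwise.
The only share above 0.5263 is Ada's 8/14, contributing 51; the remaining 5 contribute 0. Total contributed: 51.
Yuki keeps 51 and receives 1.9 × 51 × 1/14 = 6.92 from the shared codebase effort, for a payoff of 57.92.

57.92 hours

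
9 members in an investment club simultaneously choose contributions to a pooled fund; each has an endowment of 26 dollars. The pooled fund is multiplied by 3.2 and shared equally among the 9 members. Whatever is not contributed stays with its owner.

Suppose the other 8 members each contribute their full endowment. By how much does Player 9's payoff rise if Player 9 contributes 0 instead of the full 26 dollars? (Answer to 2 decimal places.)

16.76 dollars

Switching from a contribution of 26 to 0 lets Player 9 keep an extra 26 dollars, but lowers the pooled fund by 26, which costs Player 9 their own share of that drop: 3.2/9 × 26 = 9.24.
Net gain = 26 − 9.24 = 16.76. The private return per contributed unit (0.3556) is below 1, so free-riding is indeed the best response regardless of what the others do.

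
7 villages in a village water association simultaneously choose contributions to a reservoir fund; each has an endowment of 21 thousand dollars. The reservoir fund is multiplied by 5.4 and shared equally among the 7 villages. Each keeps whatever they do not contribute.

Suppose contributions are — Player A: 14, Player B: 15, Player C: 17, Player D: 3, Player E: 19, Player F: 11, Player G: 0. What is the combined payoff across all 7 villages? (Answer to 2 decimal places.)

Total contributed: 14 + 15 + 17 + 3 + 19 + 11 + 0 = 79; total kept: 7 × 21 − 79 = 68.
The reservoir fund pays out 5.4 × 79 = 426.60 in aggregate.
Group total = 68 + 426.60 = 494.60.

494.60 thousand dollars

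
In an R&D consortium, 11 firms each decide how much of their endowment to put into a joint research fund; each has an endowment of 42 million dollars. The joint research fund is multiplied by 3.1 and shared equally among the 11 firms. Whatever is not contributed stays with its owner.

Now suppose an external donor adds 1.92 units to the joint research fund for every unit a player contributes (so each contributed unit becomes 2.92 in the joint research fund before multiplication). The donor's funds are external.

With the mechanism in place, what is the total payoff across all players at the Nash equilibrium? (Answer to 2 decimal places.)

With the mechanism, a contributed unit returns 3.1 × 2.92 / 11 = 0.8229 per unit of net cost — still below 1 — so contributing 0 remains dominant for every player.
At the Nash equilibrium no one contributes; group total payoff = 11 × 42 = 462.

462.00 million dollars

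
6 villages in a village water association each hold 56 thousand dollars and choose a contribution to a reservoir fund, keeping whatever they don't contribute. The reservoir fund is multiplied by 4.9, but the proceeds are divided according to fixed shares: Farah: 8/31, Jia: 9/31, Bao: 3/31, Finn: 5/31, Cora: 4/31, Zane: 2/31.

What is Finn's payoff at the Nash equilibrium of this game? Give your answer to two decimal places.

For player j, contributing a unit is worthwhile iff 4.9 × (j's share) ≥ 1, i.e. iff j's share is at least 0.2041.
The shares above 0.2041 belong to Farah and Jia, contributing 56 each; the remaining 4 contribute 0. Total contributed: 112.
Finn keeps 56 and receives 4.9 × 112 × 5/31 = 88.52 from the reservoir fund, for a payoff of 144.52.

144.52 thousand dollars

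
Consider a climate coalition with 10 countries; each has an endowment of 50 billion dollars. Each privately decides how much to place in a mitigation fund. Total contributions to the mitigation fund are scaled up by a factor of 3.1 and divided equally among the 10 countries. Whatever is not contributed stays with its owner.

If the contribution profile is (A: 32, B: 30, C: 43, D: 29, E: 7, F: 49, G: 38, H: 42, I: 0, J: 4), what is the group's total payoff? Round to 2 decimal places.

1075.40 billion dollars

Total contributed: 32 + 30 + 43 + 29 + 7 + 49 + 38 + 42 + 0 + 4 = 274; total kept: 10 × 50 − 274 = 226.
The mitigation fund pays out 3.1 × 274 = 849.40 in aggregate.
Group total = 226 + 849.40 = 1075.40.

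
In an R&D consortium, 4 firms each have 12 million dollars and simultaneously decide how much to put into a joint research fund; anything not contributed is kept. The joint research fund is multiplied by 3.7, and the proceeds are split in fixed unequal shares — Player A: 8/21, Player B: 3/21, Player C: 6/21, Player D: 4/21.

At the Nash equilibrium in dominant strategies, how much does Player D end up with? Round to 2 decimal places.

28.91 million dollars

Player j's private return per contributed unit is 3.7 × (j's share). Contributing is weakly dominant for j when that share is at least 1/3.7 = 0.2703, and contributing 0 is dominant otherwise.
Player A and Player C clear that bar, contributing 12 each; the remaining 2 contribute 0. Total contributed: 24.
Player D keeps 12 and receives 3.7 × 24 × 4/21 = 16.91 from the joint research fund, for a payoff of 28.91.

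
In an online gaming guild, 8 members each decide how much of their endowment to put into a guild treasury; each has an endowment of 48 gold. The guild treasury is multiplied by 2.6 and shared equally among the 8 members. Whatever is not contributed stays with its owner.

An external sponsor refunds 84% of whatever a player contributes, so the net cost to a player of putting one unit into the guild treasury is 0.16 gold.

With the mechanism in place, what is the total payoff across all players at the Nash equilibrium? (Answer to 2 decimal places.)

1320.96 gold

Under the mechanism each unit contributed yields (2.6/8) / 0.16 = 2.0313 back to its contributor per unit of net cost, which exceeds 1, making full contribution the dominant choice for everyone.
At the Nash equilibrium everyone contributes 48. Group total payoff = 8 × (48 × 0.84 + 2.6 × 48) = 1320.96.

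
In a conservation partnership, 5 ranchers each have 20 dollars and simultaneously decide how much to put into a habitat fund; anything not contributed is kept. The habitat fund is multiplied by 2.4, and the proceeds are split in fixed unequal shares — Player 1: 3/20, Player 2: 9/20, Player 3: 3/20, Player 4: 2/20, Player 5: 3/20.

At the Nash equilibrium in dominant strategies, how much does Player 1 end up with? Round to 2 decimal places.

27.20 dollars

A player with share s gets back 2.4·s per unit contributed, so full contribution is dominant for anyone with s > 1/2.4 = 0.4167 and zero contribution is dominant for anyone below.
Only Player 2 (9/20) clears that bar, contributing 20; the remaining 4 contribute 0. Total contributed: 20.
Player 1 keeps 20 and receives 2.4 × 20 × 3/20 = 7.20 from the habitat fund, for a payoff of 27.20.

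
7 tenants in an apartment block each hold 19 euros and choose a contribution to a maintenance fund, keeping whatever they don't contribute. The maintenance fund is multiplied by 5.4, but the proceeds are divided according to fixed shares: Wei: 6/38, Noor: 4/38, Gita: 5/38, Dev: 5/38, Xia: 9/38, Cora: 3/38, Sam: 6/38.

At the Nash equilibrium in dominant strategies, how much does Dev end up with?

32.50 euros

A player with share s gets back 5.4·s per unit contributed, so full contribution is dominant for anyone with s > 1/5.4 = 0.1852 and zero contribution is dominant for anyone below.
Only Xia (9/38) clears that bar, contributing 19; the remaining 6 contribute 0. Total contributed: 19.
Dev keeps 19 and receives 5.4 × 19 × 5/38 = 13.50 from the maintenance fund, for a payoff of 32.50.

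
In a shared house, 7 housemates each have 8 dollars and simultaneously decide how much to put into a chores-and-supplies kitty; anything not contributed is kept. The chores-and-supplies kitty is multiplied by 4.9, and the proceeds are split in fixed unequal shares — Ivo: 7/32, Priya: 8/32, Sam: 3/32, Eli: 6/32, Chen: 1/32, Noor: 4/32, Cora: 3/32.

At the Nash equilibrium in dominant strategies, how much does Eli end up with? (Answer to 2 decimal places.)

For player j, contributing a unit is worthwhile iff 4.9 × (j's share) ≥ 1, i.e. iff j's share is at least 0.2041.
Ivo and Priya clear that bar, contributing 8 each; the remaining 5 contribute 0. Total contributed: 16.
Eli keeps 8 and receives 4.9 × 16 × 6/32 = 14.70 from the chores-and-supplies kitty, for a payoff of 22.70.

22.70 dollars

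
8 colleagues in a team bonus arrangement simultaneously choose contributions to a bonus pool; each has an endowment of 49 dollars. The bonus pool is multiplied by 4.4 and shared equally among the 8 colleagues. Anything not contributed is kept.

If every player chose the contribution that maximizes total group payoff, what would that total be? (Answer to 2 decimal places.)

Each contributed unit returns 4.400 to the group as a whole (0.5500 to each of 8 players), which exceeds 1, so the social optimum is full contribution: group total = 4.400 × 392 = 1724.80.

1724.80 dollars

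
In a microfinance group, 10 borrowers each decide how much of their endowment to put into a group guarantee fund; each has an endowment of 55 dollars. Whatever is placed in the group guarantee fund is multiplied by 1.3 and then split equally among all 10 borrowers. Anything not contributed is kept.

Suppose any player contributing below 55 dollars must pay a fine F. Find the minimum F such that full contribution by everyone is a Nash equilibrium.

Given the others contribute fully, the best deviation is to contribute 0 (any partial contribution still incurs the fine and gives up units whose private return 0.1300 is below 1).
Deviating from 55 to 0 saves 55 dollars but forfeits the deviator's share of the drop in the group guarantee fund: 1.3/10 × 55 = 7.15.
So the deviation gain is 55 − 7.15 = 47.85, and the fine must be at least 47.85 dollars to wipe it out.

47.85 dollars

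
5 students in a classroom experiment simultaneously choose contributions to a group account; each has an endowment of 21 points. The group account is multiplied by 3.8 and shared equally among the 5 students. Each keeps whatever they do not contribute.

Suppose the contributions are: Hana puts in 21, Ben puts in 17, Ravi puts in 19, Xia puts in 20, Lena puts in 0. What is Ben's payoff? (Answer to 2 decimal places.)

Total contributed: 21 + 17 + 19 + 20 + 0 = 77.
Each receives 3.8 × 77 / 5 = 58.52 from the group account.
Ben keeps 21 − 17 = 4, so Ben's payoff is 4 + 58.52 = 62.52.

62.52 points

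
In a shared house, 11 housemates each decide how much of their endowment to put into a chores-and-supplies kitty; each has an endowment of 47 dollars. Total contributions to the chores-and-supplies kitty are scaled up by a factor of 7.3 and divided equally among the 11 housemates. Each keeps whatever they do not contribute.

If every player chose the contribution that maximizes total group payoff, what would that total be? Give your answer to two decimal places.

3774.10 dollars

Each contributed unit returns 7.300 to the group as a whole (0.6636 to each of 11 players), which exceeds 1, so the social optimum is full contribution: group total = 7.300 × 517 = 3774.10.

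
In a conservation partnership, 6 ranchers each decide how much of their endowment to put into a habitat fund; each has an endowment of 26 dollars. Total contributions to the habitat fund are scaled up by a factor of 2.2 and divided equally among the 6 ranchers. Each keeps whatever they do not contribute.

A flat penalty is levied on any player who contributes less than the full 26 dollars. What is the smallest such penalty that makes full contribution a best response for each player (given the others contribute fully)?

16.47 dollars

Given the others contribute fully, the best deviation is to contribute 0 (any partial contribution still incurs the fine and gives up units whose private return 0.3667 is below 1).
Deviating from 26 to 0 saves 26 dollars but forfeits the deviator's share of the drop in the habitat fund: 2.2/6 × 26 = 9.53.
So the deviation gain is 26 − 9.53 = 16.47, and the fine must be at least 16.47 dollars to wipe it out.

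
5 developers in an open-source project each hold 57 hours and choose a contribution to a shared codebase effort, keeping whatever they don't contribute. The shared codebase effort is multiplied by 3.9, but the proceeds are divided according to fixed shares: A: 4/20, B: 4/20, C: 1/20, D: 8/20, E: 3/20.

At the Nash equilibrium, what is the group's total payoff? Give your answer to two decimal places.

450.30 hours

Player j's private return per contributed unit is 3.9 × (j's share). Contributing is weakly dominant for j when that share is at least 1/3.9 = 0.2564, and contributing 0 is dominant otherwise.
The only share above 0.2564 is D's 8/20, contributing 57; the remaining 4 contribute 0. Total contributed: 57.
The shared codebase effort pays out 3.9 × 57 = 222.30 in total (split across the unequal shares, but the aggregate is all that matters for the group sum).
The 4 free-riders keep 57 each, adding 228. Group total = 228 + 222.30 = 450.30.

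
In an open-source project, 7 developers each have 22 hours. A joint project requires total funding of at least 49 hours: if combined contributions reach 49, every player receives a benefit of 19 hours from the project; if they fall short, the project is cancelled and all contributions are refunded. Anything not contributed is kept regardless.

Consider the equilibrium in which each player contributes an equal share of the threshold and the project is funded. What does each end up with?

34 hours

Equal share of the threshold: 49/7 = 7.
At this profile no one gains by cutting their contribution: any cut drops the total below 49, the project is cancelled, contributions are refunded, and the deviator ends with 22, which is less than 22 − 7 + 19 = 34. Contributing more than 7 just wastes the excess. So contributing exactly 7 is a best response.
Each player's payoff: 22 − 7 + 19 = 34.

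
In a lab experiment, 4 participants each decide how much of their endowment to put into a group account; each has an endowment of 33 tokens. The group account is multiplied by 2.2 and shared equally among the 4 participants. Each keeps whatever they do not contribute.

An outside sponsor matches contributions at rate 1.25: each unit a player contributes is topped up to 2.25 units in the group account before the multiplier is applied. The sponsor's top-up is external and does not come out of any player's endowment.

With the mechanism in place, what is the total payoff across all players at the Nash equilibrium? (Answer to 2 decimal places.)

With the mechanism, a contributed unit returns 2.2 × 2.25 / 4 = 1.2375 per unit of net cost to the contributor — now above 1 — so contributing fully is weakly dominant for every player.
At the Nash equilibrium everyone contributes 33. Group total payoff = 2.2 × 2.25 × 132 = 653.40.

653.40 tokens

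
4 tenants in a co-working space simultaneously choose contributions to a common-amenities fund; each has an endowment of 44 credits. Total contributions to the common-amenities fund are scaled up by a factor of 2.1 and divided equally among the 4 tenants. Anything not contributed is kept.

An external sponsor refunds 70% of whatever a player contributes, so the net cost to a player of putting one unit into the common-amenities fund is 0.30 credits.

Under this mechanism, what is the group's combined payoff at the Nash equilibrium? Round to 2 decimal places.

With the mechanism, a contributed unit returns (2.1/4) / 0.30 = 1.7500 per unit of net cost to the contributor — now above 1 — so contributing fully is weakly dominant for every player.
At the Nash equilibrium everyone contributes 44. Group total payoff = 4 × (44 × 0.70 + 2.1 × 44) = 492.80.

492.80 credits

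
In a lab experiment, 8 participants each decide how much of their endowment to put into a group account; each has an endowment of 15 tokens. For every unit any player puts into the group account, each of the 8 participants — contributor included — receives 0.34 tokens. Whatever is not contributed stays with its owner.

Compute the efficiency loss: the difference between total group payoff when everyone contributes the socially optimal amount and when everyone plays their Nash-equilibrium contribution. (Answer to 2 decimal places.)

206.40 tokens

The private return per contributed unit is 0.34 < 1, so contributing 0 is dominant for every player. At the Nash equilibrium everyone keeps their 15, and the group total is 8 × 15 = 120.
Each contributed unit returns 2.720 to the group as a whole (0.34 to each of 8 players), which exceeds 1, so the social optimum is full contribution: group total = 2.720 × 120 = 326.40.
Efficiency loss = 326.40 − 120 = 206.40.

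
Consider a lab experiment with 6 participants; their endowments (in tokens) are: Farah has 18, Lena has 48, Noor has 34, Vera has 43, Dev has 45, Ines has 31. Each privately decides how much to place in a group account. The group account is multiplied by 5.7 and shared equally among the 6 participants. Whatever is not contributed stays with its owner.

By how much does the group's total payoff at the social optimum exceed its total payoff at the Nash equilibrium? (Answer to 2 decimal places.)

The private return per contributed unit is 5.7/6 = 0.9500 < 1 for every player regardless of endowment, so the Nash equilibrium is zero contribution and the group total is Σ E_j = 18 + 48 + 34 + 43 + 45 + 31 = 219.
Each contributed unit returns 5.700 to the group, so the social optimum is full contribution by everyone: group total = 5.700 × 219 = 1248.30.
Efficiency loss = (5.700 − 1) × 219 = 1029.30.

1029.30 tokens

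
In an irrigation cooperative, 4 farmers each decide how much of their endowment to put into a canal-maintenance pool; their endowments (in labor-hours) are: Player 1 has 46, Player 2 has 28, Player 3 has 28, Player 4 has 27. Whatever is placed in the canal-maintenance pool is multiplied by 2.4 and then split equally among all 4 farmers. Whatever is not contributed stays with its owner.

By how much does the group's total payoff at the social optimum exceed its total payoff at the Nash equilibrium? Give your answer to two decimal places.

180.60 labor-hours

The private return per contributed unit is 2.4/4 = 0.6000 < 1 for every player regardless of endowment, so the Nash equilibrium is zero contribution and the group total is Σ E_j = 46 + 28 + 28 + 27 = 129.
Each contributed unit returns 2.400 to the group, so the social optimum is full contribution by everyone: group total = 2.400 × 129 = 309.60.
Efficiency loss = (2.400 − 1) × 129 = 180.60.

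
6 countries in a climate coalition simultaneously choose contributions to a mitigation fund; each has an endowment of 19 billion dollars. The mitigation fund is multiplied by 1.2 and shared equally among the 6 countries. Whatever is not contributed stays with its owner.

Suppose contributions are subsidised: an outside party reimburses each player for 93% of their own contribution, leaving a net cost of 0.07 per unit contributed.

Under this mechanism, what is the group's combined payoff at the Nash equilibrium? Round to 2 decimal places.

With the mechanism, a contributed unit returns (1.2/6) / 0.07 = 2.8571 per unit of net cost to the contributor — now above 1 — so contributing fully is weakly dominant for every player.
So the Nash equilibrium is full contribution by all 6; the group earns 6 × (19 × 0.93 + 1.2 × 19) = 242.82.

242.82 billion dollars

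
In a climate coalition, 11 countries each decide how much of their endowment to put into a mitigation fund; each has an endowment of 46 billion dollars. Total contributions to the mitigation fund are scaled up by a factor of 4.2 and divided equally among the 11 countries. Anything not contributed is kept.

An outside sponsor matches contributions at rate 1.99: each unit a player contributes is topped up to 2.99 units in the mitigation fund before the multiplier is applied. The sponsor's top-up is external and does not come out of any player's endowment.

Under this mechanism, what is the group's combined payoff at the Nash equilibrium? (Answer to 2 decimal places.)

6354.35 billion dollars

The effective private return per unit is now 4.2 × 2.99 / 11 = 1.1416 > 1, so every player's dominant strategy flips to full contribution.
So the Nash equilibrium is full contribution by all 11; the group earns 4.2 × 2.99 × 506 = 6354.35.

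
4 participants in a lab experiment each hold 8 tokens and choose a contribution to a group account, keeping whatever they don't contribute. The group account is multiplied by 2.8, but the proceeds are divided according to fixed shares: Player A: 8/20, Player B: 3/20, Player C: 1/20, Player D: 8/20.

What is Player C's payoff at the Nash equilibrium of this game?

10.24 tokens

For player j, contributing a unit is worthwhile iff 2.8 × (j's share) ≥ 1, i.e. iff j's share is at least 0.3571.
Player A and Player D clear that bar, contributing 8 each; the remaining 2 contribute 0. Total contributed: 16.
Player C keeps 8 and receives 2.8 × 16 × 1/20 = 2.24 from the group account, for a payoff of 10.24.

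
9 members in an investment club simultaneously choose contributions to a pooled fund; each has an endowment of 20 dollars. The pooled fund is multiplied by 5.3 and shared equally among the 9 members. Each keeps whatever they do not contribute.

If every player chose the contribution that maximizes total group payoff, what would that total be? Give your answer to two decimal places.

Each contributed unit returns 5.300 to the group as a whole (0.5889 to each of 9 players), which exceeds 1, so the social optimum is full contribution: group total = 5.300 × 180 = 954.00.

954.00 dollars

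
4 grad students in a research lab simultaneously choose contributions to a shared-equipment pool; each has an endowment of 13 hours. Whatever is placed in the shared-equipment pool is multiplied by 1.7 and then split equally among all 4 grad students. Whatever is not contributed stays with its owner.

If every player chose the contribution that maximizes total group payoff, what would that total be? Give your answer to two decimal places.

Each contributed unit returns 1.700 to the group as a whole (0.4250 to each of 4 players), which exceeds 1, so the social optimum is full contribution: group total = 1.700 × 52 = 88.40.

88.40 hours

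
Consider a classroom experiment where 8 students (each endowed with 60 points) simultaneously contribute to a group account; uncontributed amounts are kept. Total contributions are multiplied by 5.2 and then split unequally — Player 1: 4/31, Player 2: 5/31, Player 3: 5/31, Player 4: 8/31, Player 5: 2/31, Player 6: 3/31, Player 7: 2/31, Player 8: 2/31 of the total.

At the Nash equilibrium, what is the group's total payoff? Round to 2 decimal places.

Each unit j contributes comes back to j as 5.2 × (j's share), so j prefers to contribute only if that share exceeds 1/5.2 = 0.1923; otherwise keeping the unit dominates.
Player 4 alone (share 8/31) is above the threshold, contributing 60; the remaining 7 contribute 0. Total contributed: 60.
The group account pays out 5.2 × 60 = 312.00 in total (split across the unequal shares, but the aggregate is all that matters for the group sum).
The 7 free-riders keep 60 each, adding 420. Group total = 420 + 312.00 = 732.00.

732.00 points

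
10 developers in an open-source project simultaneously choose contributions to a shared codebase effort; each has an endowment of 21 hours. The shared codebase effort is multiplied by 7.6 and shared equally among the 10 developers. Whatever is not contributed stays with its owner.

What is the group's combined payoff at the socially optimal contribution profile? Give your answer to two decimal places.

Each contributed unit returns 7.600 to the group as a whole (0.7600 to each of 10 players), which exceeds 1, so the social optimum is full contribution: group total = 7.600 × 210 = 1596.00.

1596.00 hours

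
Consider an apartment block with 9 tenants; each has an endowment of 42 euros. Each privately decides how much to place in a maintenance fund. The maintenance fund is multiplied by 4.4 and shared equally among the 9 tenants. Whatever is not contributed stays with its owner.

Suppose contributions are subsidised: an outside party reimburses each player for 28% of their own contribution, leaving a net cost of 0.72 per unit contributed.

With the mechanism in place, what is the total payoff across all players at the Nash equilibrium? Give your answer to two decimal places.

378.00 euros

With the mechanism, a contributed unit returns (4.4/9) / 0.72 = 0.6790 per unit of net cost — still below 1 — so contributing 0 remains dominant for every player.
Everyone keeps their endowment and the group total is 9 × 42 = 378.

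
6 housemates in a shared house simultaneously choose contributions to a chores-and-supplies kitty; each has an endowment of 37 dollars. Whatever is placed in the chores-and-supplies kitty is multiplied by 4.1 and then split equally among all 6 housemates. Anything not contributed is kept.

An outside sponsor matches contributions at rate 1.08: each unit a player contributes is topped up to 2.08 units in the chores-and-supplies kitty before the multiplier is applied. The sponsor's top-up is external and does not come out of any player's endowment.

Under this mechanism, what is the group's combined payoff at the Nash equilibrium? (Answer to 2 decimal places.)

1893.22 dollars

With the mechanism, a contributed unit returns 4.1 × 2.08 / 6 = 1.4213 per unit of net cost to the contributor — now above 1 — so contributing fully is weakly dominant for every player.
At the Nash equilibrium everyone contributes 37. Group total payoff = 4.1 × 2.08 × 222 = 1893.22.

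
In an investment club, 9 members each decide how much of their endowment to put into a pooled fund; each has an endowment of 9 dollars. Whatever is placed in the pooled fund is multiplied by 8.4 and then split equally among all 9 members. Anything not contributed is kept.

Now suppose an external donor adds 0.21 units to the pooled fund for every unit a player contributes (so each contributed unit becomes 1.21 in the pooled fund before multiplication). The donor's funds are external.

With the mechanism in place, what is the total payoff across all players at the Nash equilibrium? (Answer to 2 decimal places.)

The effective private return per unit is now 8.4 × 1.21 / 9 = 1.1293 > 1, so every player's dominant strategy flips to full contribution.
So the Nash equilibrium is full contribution by all 9; the group earns 8.4 × 1.21 × 81 = 823.28.

823.28 dollars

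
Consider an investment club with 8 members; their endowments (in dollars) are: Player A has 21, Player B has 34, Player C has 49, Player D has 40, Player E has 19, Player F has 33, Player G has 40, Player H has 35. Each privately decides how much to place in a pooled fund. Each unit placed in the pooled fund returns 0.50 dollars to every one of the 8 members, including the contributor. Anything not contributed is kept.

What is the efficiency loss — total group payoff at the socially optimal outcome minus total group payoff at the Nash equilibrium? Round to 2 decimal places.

813.00 dollars

The private return per contributed unit is 0.50 < 1 for everyone, so the Nash equilibrium is zero contribution and the group total is Σ E_j = 21 + 34 + 49 + 40 + 19 + 33 + 40 + 35 = 271.
Each contributed unit returns 4.000 to the group, so the social optimum is full contribution by everyone: group total = 4.000 × 271 = 1084.00.
Efficiency loss = (4.000 − 1) × 271 = 813.00.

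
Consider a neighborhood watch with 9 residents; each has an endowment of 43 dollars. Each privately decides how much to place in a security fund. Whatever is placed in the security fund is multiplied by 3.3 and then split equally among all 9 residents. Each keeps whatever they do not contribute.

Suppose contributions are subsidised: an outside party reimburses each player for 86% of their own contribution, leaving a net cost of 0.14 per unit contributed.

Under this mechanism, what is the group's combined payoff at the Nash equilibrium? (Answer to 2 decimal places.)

1609.92 dollars

Under the mechanism each unit contributed yields (3.3/9) / 0.14 = 2.6190 back to its contributor per unit of net cost, which exceeds 1, making full contribution the dominant choice for everyone.
So the Nash equilibrium is full contribution by all 9; the group earns 9 × (43 × 0.86 + 3.3 × 43) = 1609.92.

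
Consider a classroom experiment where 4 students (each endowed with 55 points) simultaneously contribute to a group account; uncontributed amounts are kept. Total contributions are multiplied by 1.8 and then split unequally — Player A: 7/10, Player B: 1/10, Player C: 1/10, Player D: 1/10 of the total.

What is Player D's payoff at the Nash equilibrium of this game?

64.90 points

Each unit j contributes comes back to j as 1.8 × (j's share), so j prefers to contribute only if that share exceeds 1/1.8 = 0.5556; otherwise keeping the unit dominates.
Only Player A (7/10) clears that bar, contributing 55; the remaining 3 contribute 0. Total contributed: 55.
Player D keeps 55 and receives 1.8 × 55 × 1/10 = 9.90 from the group account, for a payoff of 64.90.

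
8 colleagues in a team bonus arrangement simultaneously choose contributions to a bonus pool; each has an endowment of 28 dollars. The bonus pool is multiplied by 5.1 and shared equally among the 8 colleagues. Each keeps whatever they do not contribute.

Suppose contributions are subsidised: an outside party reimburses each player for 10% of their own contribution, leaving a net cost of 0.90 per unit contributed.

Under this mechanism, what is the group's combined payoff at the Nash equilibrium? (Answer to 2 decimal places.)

224.00 dollars

With the mechanism, a contributed unit returns (5.1/8) / 0.90 = 0.7083 per unit of net cost — still below 1 — so contributing 0 remains dominant for every player.
At the Nash equilibrium no one contributes; group total payoff = 8 × 28 = 224.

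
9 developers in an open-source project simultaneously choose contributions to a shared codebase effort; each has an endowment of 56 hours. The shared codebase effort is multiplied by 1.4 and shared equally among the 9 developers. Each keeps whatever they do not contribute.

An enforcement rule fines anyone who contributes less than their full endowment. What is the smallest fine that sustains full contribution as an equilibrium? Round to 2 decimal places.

Given the others contribute fully, the best deviation is to contribute 0 (any partial contribution still incurs the fine and gives up units whose private return 0.1556 is below 1).
Deviating from 56 to 0 saves 56 hours but forfeits the deviator's share of the drop in the shared codebase effort: 1.4/9 × 56 = 8.71.
So the deviation gain is 56 − 8.71 = 47.29, and the fine must be at least 47.29 hours to wipe it out.

47.29 hours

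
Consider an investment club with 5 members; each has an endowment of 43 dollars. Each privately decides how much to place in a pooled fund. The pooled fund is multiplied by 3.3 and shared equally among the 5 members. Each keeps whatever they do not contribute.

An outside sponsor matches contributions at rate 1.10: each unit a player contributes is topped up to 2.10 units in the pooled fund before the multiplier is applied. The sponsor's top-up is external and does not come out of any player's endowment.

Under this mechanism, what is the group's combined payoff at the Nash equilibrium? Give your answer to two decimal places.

Under the mechanism each unit contributed yields 3.3 × 2.10 / 5 = 1.3860 back to its contributor per unit of net cost, which exceeds 1, making full contribution the dominant choice for everyone.
At the Nash equilibrium everyone contributes 43. Group total payoff = 3.3 × 2.10 × 215 = 1489.95.

1489.95 dollars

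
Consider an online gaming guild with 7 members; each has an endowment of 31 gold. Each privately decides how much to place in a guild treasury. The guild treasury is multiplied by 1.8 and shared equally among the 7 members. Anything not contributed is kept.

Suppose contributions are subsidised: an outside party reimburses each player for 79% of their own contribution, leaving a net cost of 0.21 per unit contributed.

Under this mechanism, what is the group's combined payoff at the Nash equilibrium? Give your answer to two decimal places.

Under the mechanism each unit contributed yields (1.8/7) / 0.21 = 1.2245 back to its contributor per unit of net cost, which exceeds 1, making full contribution the dominant choice for everyone.
At the Nash equilibrium everyone contributes 31. Group total payoff = 7 × (31 × 0.79 + 1.8 × 31) = 562.03.

562.03 gold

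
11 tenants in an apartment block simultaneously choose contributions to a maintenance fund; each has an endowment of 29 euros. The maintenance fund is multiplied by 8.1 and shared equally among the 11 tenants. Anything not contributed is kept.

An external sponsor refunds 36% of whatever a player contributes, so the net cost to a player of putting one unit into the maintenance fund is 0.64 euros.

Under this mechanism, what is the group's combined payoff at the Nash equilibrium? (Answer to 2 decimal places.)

2698.74 euros

With the mechanism, a contributed unit returns (8.1/11) / 0.64 = 1.1506 per unit of net cost to the contributor — now above 1 — so contributing fully is weakly dominant for every player.
At the Nash equilibrium everyone contributes 29. Group total payoff = 11 × (29 × 0.36 + 8.1 × 29) = 2698.74.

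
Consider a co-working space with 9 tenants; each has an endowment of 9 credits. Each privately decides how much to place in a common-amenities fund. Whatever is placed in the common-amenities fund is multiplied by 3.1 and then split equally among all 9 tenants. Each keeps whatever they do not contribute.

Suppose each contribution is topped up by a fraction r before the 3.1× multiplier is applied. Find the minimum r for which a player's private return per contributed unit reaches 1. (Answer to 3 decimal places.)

1.903

With matching at rate r, one contributed unit becomes (1 + r) in the common-amenities fund and returns 3.1 × (1 + r) / 9 to the contributor.
Setting this equal to 1: 1 + r = 9/3.1 = 2.9032.
So the minimum matching rate is r = 2.9032 − 1 = 1.903.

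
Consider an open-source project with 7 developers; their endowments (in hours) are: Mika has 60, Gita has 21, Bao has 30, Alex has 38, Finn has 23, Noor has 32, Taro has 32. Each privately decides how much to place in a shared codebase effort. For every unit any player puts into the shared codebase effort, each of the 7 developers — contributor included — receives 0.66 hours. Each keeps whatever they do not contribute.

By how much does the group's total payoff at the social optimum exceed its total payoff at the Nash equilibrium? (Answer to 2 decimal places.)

The private return per contributed unit is 0.66 < 1 for everyone, so the Nash equilibrium is zero contribution and the group total is Σ E_j = 60 + 21 + 30 + 38 + 23 + 32 + 32 = 236.
Each contributed unit returns 4.620 to the group, so the social optimum is full contribution by everyone: group total = 4.620 × 236 = 1090.32.
Efficiency loss = (4.620 − 1) × 236 = 854.32.

854.32 hours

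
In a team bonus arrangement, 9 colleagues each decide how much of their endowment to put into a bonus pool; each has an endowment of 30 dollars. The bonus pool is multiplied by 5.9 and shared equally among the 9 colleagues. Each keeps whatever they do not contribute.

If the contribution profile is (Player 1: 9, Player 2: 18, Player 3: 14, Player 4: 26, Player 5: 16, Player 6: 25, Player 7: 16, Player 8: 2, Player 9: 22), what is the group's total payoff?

995.20 dollars

Total contributed: 9 + 18 + 14 + 26 + 16 + 25 + 16 + 2 + 22 = 148; total kept: 9 × 30 − 148 = 122.
The bonus pool pays out 5.9 × 148 = 873.20 in aggregate.
Group total = 122 + 873.20 = 995.20.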